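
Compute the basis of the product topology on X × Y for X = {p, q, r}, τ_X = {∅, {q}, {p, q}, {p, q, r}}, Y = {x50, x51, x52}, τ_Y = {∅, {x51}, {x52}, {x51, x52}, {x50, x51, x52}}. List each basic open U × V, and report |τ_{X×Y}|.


Basis B = {∅ × ∅, {q} × {x51}, {q} × {x52}, {p, q} × {x51}, {p, q} × {x52}, {q} × {x51, x52}, {p, q, r} × {x51}, {p, q, r} × {x52}, {q} × {x50, x51, x52}, {p, q} × {x51, x52}, {p, q} × {x50, x51, x52}, {p, q, r} × {x51, x52}, {p, q, r} × {x50, x51, x52}}; |τ_{X×Y}| = 30.

Enumerate products U × V with U ∈ τ_X, V ∈ τ_Y (deduplicated):
  ∅ × ∅ = {} (∅)
  {q} × {x51} = {(q,x51)}
  {q} × {x52} = {(q,x52)}
  {p, q} × {x51} = {(p,x51), (q,x51)}
  {p, q} × {x52} = {(p,x52), (q,x52)}
  {q} × {x51, x52} = {(q,x51), (q,x52)}
  {p, q, r} × {x51} = {(p,x51), (q,x51), (r,x51)}
  {p, q, r} × {x52} = {(p,x52), (q,x52), (r,x52)}
  {q} × {x50, x51, x52} = {(q,x50), (q,x51), (q,x52)}
  {p, q} × {x51, x52} = {(p,x51), (p,x52), (q,x51), (q,x52)}
  {p, q} × {x50, x51, x52} = {(p,x50), (p,x51), (p,x52), (q,x50), (q,x51), (q,x52)}
  {p, q, r} × {x51, x52} = {(p,x51), (p,x52), (q,x51), (q,x52), (r,x51), (r,x52)}
  {p, q, r} × {x50, x51, x52} = {(p,x50), (p,x51), (p,x52), (q,x50), (q,x51), (q,x52), (r,x50), (r,x51), (r,x52)}
These 13 distinct sets form the basis B.
Close under arbitrary unions to get τ_{X×Y}; counting gives |τ_{X×Y}| = 30.


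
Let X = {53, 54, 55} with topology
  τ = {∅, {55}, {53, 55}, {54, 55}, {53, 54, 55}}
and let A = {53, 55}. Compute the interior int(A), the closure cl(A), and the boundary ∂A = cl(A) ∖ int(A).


int(A) = {53, 55}, cl(A) = {53, 54, 55}, ∂A = {54}.

Closed sets in (X, τ) are complements of opens:
  closed(X, τ) = {∅, {53}, {54}, {53, 54}, {53, 54, 55}}.
int(A) = ⋃ {U ∈ τ : U ⊆ A}. Opens contained in A: ∅, {55}, {53, 55}.
Taking the union of these: int(A) = {53, 55}.
cl(A) = ⋂ {C closed : A ⊆ C}. Closed sets containing A: {53, 54, 55}.
Intersecting these: cl(A) = {53, 54, 55}.
∂A = cl(A) ∖ int(A) = {53, 54, 55} ∖ {53, 55} = {54}.


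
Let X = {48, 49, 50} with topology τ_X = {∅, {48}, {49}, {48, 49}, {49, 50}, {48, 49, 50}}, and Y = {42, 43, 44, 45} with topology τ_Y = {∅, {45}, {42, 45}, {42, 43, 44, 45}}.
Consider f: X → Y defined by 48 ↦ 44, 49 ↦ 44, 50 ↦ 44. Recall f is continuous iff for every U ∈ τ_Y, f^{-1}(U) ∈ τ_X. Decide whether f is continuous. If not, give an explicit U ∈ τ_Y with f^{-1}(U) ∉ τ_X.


f IS continuous.

Compute f^{-1}(U) for each U ∈ τ_Y:
  U = ∅: f^{-1}(U) = ∅ ∈ τ_X ✓.
  U = {45}: f^{-1}(U) = ∅ ∈ τ_X ✓.
  U = {42, 45}: f^{-1}(U) = ∅ ∈ τ_X ✓.
  U = {42, 43, 44, 45}: f^{-1}(U) = {48, 49, 50} ∈ τ_X ✓.
Every preimage lies in τ_X, so f IS continuous.


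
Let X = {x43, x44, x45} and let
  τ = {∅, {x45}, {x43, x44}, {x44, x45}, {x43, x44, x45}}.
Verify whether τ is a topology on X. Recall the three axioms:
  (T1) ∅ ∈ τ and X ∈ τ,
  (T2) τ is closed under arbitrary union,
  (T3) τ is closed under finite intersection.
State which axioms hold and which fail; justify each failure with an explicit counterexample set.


τ is NOT a topology on X.

Axiom (T1): ∅ ∈ τ? Yes; X ∈ τ? Yes.
Axiom (T2/T3): check pairwise unions and intersections of members of τ.
Counterexample for (T3): {x43, x44} ∩ {x44, x45} = {x44} ∉ τ. Therefore τ is NOT a topology.


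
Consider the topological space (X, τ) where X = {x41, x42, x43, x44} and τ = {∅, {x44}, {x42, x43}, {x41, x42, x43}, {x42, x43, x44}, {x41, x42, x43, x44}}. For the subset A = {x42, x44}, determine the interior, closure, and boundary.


int(A) = {x44}, cl(A) = {x41, x42, x43, x44}, ∂A = {x41, x42, x43}.

Closed sets in (X, τ) are complements of opens:
  closed(X, τ) = {∅, {x41}, {x44}, {x41, x44}, {x41, x42, x43}, {x41, x42, x43, x44}}.
int(A) = ⋃ {U ∈ τ : U ⊆ A}. Opens contained in A: ∅, {x44}.
Taking the union of these: int(A) = {x44}.
cl(A) = ⋂ {C closed : A ⊆ C}. Closed sets containing A: {x41, x42, x43, x44}.
Intersecting these: cl(A) = {x41, x42, x43, x44}.
∂A = cl(A) ∖ int(A) = {x41, x42, x43, x44} ∖ {x44} = {x41, x42, x43}.


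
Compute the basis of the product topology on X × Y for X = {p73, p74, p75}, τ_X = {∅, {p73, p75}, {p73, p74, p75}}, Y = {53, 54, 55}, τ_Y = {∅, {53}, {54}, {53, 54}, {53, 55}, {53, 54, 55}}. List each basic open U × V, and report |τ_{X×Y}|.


Basis B = {∅ × ∅, {p73, p75} × {53}, {p73, p75} × {54}, {p73, p74, p75} × {53}, {p73, p74, p75} × {54}, {p73, p75} × {53, 54}, {p73, p75} × {53, 55}, {p73, p75} × {53, 54, 55}, {p73, p74, p75} × {53, 54}, {p73, p74, p75} × {53, 55}, {p73, p74, p75} × {53, 54, 55}}; |τ_{X×Y}| = 18.

Enumerate products U × V with U ∈ τ_X, V ∈ τ_Y (deduplicated):
  ∅ × ∅ = {} (∅)
  {p73, p75} × {53} = {(p73,53), (p75,53)}
  {p73, p75} × {54} = {(p73,54), (p75,54)}
  {p73, p74, p75} × {53} = {(p73,53), (p74,53), (p75,53)}
  {p73, p74, p75} × {54} = {(p73,54), (p74,54), (p75,54)}
  {p73, p75} × {53, 54} = {(p73,53), (p73,54), (p75,53), (p75,54)}
  {p73, p75} × {53, 55} = {(p73,53), (p73,55), (p75,53), (p75,55)}
  {p73, p75} × {53, 54, 55} = {(p73,53), (p73,54), (p73,55), (p75,53), (p75,54), (p75,55)}
  {p73, p74, p75} × {53, 54} = {(p73,53), (p73,54), (p74,53), (p74,54), (p75,53), (p75,54)}
  {p73, p74, p75} × {53, 55} = {(p73,53), (p73,55), (p74,53), (p74,55), (p75,53), (p75,55)}
  {p73, p74, p75} × {53, 54, 55} = {(p73,53), (p73,54), (p73,55), (p74,53), (p74,54), (p74,55), (p75,53), (p75,54), (p75,55)}
These 11 distinct sets form the basis B.
Close under arbitrary unions to get τ_{X×Y}; counting gives |τ_{X×Y}| = 18.


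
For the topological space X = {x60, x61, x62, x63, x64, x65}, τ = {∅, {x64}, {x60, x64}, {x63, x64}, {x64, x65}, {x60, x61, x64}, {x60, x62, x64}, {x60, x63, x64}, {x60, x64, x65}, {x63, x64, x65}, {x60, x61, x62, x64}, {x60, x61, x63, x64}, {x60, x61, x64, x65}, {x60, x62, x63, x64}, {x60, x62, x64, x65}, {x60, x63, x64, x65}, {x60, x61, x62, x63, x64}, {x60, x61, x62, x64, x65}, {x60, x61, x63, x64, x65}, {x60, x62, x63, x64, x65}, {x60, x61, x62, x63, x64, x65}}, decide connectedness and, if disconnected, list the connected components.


(X, τ) is connected.

Find clopen sets (U ∈ τ with X ∖ U ∈ τ):
  U = ∅, X ∖ U = {x60, x61, x62, x63, x64, x65} — both open, so U is clopen.
  U = {x60, x61, x62, x63, x64, x65}, X ∖ U = ∅ — both open, so U is clopen.
Only trivial clopens (∅ and X) exist, so (X, τ) is connected.
Compute connected components by grouping points that agree on all clopens:
  component: {x60, x61, x62, x63, x64, x65}


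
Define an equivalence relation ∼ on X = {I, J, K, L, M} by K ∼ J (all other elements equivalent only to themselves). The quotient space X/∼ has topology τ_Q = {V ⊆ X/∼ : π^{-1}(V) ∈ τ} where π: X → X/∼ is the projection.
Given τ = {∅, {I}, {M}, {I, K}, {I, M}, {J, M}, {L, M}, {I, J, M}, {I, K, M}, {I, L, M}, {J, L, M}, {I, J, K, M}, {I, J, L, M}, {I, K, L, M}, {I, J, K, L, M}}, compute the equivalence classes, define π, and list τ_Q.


X/∼ = {[I], [J=K], [L], [M]}; |τ_Q| = 8.

Equivalence classes: [I], [J=K], [L], [M].
Quotient map π: X → X/∼ sends I ↦ [I], J ↦ [J=K], K ↦ [J=K], L ↦ [L], M ↦ [M].
For each subset V ⊆ X/∼, compute π^{-1}(V) ⊆ X and check whether π^{-1}(V) ∈ τ. V is open in τ_Q iff π^{-1}(V) ∈ τ.
  V = {}: π^{-1}(V) = ∅ ∈ τ ✓.
  V = {[I]}: π^{-1}(V) = {I} ∈ τ ✓.
  V = {[J=K]}: π^{-1}(V) = {J, K} ∉ τ ✗.
  V = {[I], [J=K]}: π^{-1}(V) = {I, J, K} ∉ τ ✗.
  V = {[L]}: π^{-1}(V) = {L} ∉ τ ✗.
  V = {[I], [L]}: π^{-1}(V) = {I, L} ∉ τ ✗.
  V = {[J=K], [L]}: π^{-1}(V) = {J, K, L} ∉ τ ✗.
  V = {[I], [J=K], [L]}: π^{-1}(V) = {I, J, K, L} ∉ τ ✗.
  V = {[M]}: π^{-1}(V) = {M} ∈ τ ✓.
  V = {[I], [M]}: π^{-1}(V) = {I, M} ∈ τ ✓.
  V = {[J=K], [M]}: π^{-1}(V) = {J, K, M} ∉ τ ✗.
  V = {[I], [J=K], [M]}: π^{-1}(V) = {I, J, K, M} ∈ τ ✓.
  V = {[L], [M]}: π^{-1}(V) = {L, M} ∈ τ ✓.
  V = {[I], [L], [M]}: π^{-1}(V) = {I, L, M} ∈ τ ✓.
  V = {[J=K], [L], [M]}: π^{-1}(V) = {J, K, L, M} ∉ τ ✗.
  V = {[I], [J=K], [L], [M]}: π^{-1}(V) = {I, J, K, L, M} ∈ τ ✓.
Open sets in the quotient: τ_Q = {{}, {[I]}, {[M]}, {[I], [M]}, {[I], [J=K], [M]}, {[L], [M]}, {[I], [L], [M]}, {[I], [J=K], [L], [M]}} (8 elements).


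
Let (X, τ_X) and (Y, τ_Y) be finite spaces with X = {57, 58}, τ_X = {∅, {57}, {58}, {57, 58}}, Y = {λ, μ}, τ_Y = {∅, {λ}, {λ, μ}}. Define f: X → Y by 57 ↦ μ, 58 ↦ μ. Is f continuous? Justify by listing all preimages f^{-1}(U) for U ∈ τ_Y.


f IS continuous.

Compute f^{-1}(U) for each U ∈ τ_Y:
  U = ∅: f^{-1}(U) = ∅ ∈ τ_X ✓.
  U = {λ}: f^{-1}(U) = ∅ ∈ τ_X ✓.
  U = {λ, μ}: f^{-1}(U) = {57, 58} ∈ τ_X ✓.
Every preimage lies in τ_X, so f IS continuous.


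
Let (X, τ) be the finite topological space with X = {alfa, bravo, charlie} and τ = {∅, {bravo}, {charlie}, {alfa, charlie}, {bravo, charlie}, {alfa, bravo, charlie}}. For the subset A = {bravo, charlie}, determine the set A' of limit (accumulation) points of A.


A' = {alfa}

For each x ∈ X, list the open sets U ∈ τ with x ∈ U, then check whether U ∩ (A ∖ {x}) ≠ ∅ for every such U.
  x = alfa: opens ∋ x are {alfa, charlie}, {alfa, bravo, charlie}; each meets A ∖ {alfa}, so x IS a limit point.
  x = bravo: open {bravo} ∋ x has {bravo} ∩ (A ∖ {bravo}) = ∅, so x is NOT a limit point.
  x = charlie: open {charlie} ∋ x has {charlie} ∩ (A ∖ {charlie}) = ∅, so x is NOT a limit point.
Collecting: A' = {alfa}.


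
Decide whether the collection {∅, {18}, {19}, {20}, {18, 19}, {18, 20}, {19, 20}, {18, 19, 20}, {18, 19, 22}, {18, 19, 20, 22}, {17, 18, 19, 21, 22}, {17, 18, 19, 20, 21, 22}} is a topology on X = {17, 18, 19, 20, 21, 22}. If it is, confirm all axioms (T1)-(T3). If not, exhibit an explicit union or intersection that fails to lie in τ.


τ IS a topology on X.

Axiom (T1): ∅ ∈ τ? Yes; X ∈ τ? Yes.
Axiom (T2/T3): check pairwise unions and intersections of members of τ.
All pairwise intersections and unions checked — each lies in τ. Therefore τ satisfies (T1), (T2), (T3): it IS a topology on X.


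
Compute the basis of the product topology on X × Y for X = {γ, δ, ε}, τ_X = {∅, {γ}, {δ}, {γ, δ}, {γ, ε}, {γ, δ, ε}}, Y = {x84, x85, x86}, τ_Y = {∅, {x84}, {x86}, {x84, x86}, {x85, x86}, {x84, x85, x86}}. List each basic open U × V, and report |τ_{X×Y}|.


Basis B = {∅ × ∅, {γ} × {x84}, {γ} × {x86}, {δ} × {x84}, {δ} × {x86}, {γ} × {x84, x86}, {γ, δ} × {x84}, {γ, ε} × {x84}, {γ} × {x85, x86}, {γ, δ} × {x86}, {γ, ε} × {x86}, {δ} × {x84, x86}, {δ} × {x85, x86}, {γ} × {x84, x85, x86}, {γ, δ, ε} × {x84}, {γ, δ, ε} × {x86}, {δ} × {x84, x85, x86}, {γ, δ} × {x84, x86}, {γ, ε} × {x84, x86}, {γ, δ} × {x85, x86}, {γ, ε} × {x85, x86}, {γ, δ} × {x84, x85, x86}, {γ, ε} × {x84, x85, x86}, {γ, δ, ε} × {x84, x86}, {γ, δ, ε} × {x85, x86}, {γ, δ, ε} × {x84, x85, x86}}; |τ_{X×Y}| = 108.

Enumerate products U × V with U ∈ τ_X, V ∈ τ_Y (deduplicated):
  ∅ × ∅ = {} (∅)
  {γ} × {x84} = {(γ,x84)}
  {γ} × {x86} = {(γ,x86)}
  {δ} × {x84} = {(δ,x84)}
  {δ} × {x86} = {(δ,x86)}
  {γ} × {x84, x86} = {(γ,x84), (γ,x86)}
  {γ, δ} × {x84} = {(γ,x84), (δ,x84)}
  {γ, ε} × {x84} = {(γ,x84), (ε,x84)}
  {γ} × {x85, x86} = {(γ,x85), (γ,x86)}
  {γ, δ} × {x86} = {(γ,x86), (δ,x86)}
  {γ, ε} × {x86} = {(γ,x86), (ε,x86)}
  {δ} × {x84, x86} = {(δ,x84), (δ,x86)}
  {δ} × {x85, x86} = {(δ,x85), (δ,x86)}
  {γ} × {x84, x85, x86} = {(γ,x84), (γ,x85), (γ,x86)}
  {γ, δ, ε} × {x84} = {(γ,x84), (δ,x84), (ε,x84)}
  {γ, δ, ε} × {x86} = {(γ,x86), (δ,x86), (ε,x86)}
  {δ} × {x84, x85, x86} = {(δ,x84), (δ,x85), (δ,x86)}
  {γ, δ} × {x84, x86} = {(γ,x84), (γ,x86), (δ,x84), (δ,x86)}
  {γ, ε} × {x84, x86} = {(γ,x84), (γ,x86), (ε,x84), (ε,x86)}
  {γ, δ} × {x85, x86} = {(γ,x85), (γ,x86), (δ,x85), (δ,x86)}
  {γ, ε} × {x85, x86} = {(γ,x85), (γ,x86), (ε,x85), (ε,x86)}
  {γ, δ} × {x84, x85, x86} = {(γ,x84), (γ,x85), (γ,x86), (δ,x84), (δ,x85), (δ,x86)}
  {γ, ε} × {x84, x85, x86} = {(γ,x84), (γ,x85), (γ,x86), (ε,x84), (ε,x85), (ε,x86)}
  {γ, δ, ε} × {x84, x86} = {(γ,x84), (γ,x86), (δ,x84), (δ,x86), (ε,x84), (ε,x86)}
  {γ, δ, ε} × {x85, x86} = {(γ,x85), (γ,x86), (δ,x85), (δ,x86), (ε,x85), (ε,x86)}
  {γ, δ, ε} × {x84, x85, x86} = {(γ,x84), (γ,x85), (γ,x86), (δ,x84), (δ,x85), (δ,x86), (ε,x84), (ε,x85), (ε,x86)}
These 26 distinct sets form the basis B.
Close under arbitrary unions to get τ_{X×Y}; counting gives |τ_{X×Y}| = 108.


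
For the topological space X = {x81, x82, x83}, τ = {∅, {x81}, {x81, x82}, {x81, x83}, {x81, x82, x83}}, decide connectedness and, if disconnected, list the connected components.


(X, τ) is connected.

Find clopen sets (U ∈ τ with X ∖ U ∈ τ):
  U = ∅, X ∖ U = {x81, x82, x83} — both open, so U is clopen.
  U = {x81, x82, x83}, X ∖ U = ∅ — both open, so U is clopen.
Only trivial clopens (∅ and X) exist, so (X, τ) is connected.
Compute connected components by grouping points that agree on all clopens:
  component: {x81, x82, x83}


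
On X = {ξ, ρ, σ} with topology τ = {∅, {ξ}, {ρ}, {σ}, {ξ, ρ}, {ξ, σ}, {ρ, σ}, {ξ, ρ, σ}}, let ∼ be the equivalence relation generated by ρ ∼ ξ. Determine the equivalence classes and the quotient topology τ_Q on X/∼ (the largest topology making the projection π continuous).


X/∼ = {[ξ=ρ], [σ]}; |τ_Q| = 4.

Equivalence classes: [ξ=ρ], [σ].
Quotient map π: X → X/∼ sends ξ ↦ [ξ=ρ], ρ ↦ [ξ=ρ], σ ↦ [σ].
For each subset V ⊆ X/∼, compute π^{-1}(V) ⊆ X and check whether π^{-1}(V) ∈ τ. V is open in τ_Q iff π^{-1}(V) ∈ τ.
  V = {}: π^{-1}(V) = ∅ ∈ τ ✓.
  V = {[ξ=ρ]}: π^{-1}(V) = {ξ, ρ} ∈ τ ✓.
  V = {[σ]}: π^{-1}(V) = {σ} ∈ τ ✓.
  V = {[ξ=ρ], [σ]}: π^{-1}(V) = {ξ, ρ, σ} ∈ τ ✓.
Open sets in the quotient: τ_Q = {{}, {[ξ=ρ]}, {[σ]}, {[ξ=ρ], [σ]}} (4 elements).


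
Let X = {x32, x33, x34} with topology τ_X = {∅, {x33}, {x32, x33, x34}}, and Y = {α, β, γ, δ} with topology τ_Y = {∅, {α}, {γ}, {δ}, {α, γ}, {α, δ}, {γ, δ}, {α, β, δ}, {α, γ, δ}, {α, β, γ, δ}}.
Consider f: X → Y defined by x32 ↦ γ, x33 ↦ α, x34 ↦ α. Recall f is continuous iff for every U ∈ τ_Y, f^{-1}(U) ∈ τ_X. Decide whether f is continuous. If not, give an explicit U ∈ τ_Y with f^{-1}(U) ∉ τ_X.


f is NOT continuous.

Compute f^{-1}(U) for each U ∈ τ_Y:
  U = ∅: f^{-1}(U) = ∅ ∈ τ_X ✓.
  U = {α}: f^{-1}(U) = {x33, x34} ∉ τ_X ✗.
  U = {γ}: f^{-1}(U) = {x32} ∉ τ_X ✗.
  U = {δ}: f^{-1}(U) = ∅ ∈ τ_X ✓.
  U = {α, γ}: f^{-1}(U) = {x32, x33, x34} ∈ τ_X ✓.
  U = {α, δ}: f^{-1}(U) = {x33, x34} ∉ τ_X ✗.
  U = {γ, δ}: f^{-1}(U) = {x32} ∉ τ_X ✗.
  U = {α, β, δ}: f^{-1}(U) = {x33, x34} ∉ τ_X ✗.
  U = {α, γ, δ}: f^{-1}(U) = {x32, x33, x34} ∈ τ_X ✓.
  U = {α, β, γ, δ}: f^{-1}(U) = {x32, x33, x34} ∈ τ_X ✓.
Found U = {α} with f^{-1}(U) = {x33, x34} not in τ_X. Therefore f is NOT continuous.


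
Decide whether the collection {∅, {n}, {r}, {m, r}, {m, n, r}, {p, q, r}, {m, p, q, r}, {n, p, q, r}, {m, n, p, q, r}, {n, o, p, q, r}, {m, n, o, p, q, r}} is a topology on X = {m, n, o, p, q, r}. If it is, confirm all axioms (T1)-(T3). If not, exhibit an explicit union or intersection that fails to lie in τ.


τ is NOT a topology on X.

Axiom (T1): ∅ ∈ τ? Yes; X ∈ τ? Yes.
Axiom (T2/T3): check pairwise unions and intersections of members of τ.
Counterexample for (T2): {n} ∪ {r} = {n, r} ∉ τ. Therefore τ is NOT a topology.


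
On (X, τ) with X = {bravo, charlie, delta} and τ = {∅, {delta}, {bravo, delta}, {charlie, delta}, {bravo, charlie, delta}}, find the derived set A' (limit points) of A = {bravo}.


A' = ∅

For each x ∈ X, list the open sets U ∈ τ with x ∈ U, then check whether U ∩ (A ∖ {x}) ≠ ∅ for every such U.
  x = bravo: open {bravo, delta} ∋ x has {bravo, delta} ∩ (A ∖ {bravo}) = ∅, so x is NOT a limit point.
  x = charlie: open {charlie, delta} ∋ x has {charlie, delta} ∩ (A ∖ {charlie}) = ∅, so x is NOT a limit point.
  x = delta: open {delta} ∋ x has {delta} ∩ (A ∖ {delta}) = ∅, so x is NOT a limit point.
Collecting: A' = ∅.


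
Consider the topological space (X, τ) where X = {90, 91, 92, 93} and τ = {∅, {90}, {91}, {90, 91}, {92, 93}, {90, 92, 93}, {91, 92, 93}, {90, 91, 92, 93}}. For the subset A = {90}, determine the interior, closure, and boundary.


int(A) = {90}, cl(A) = {90}, ∂A = ∅.

Closed sets in (X, τ) are complements of opens:
  closed(X, τ) = {∅, {90}, {91}, {90, 91}, {92, 93}, {90, 92, 93}, {91, 92, 93}, {90, 91, 92, 93}}.
int(A) = ⋃ {U ∈ τ : U ⊆ A}. Opens contained in A: ∅, {90}.
Taking the union of these: int(A) = {90}.
cl(A) = ⋂ {C closed : A ⊆ C}. Closed sets containing A: {90}, {90, 91}, {90, 92, 93}, {90, 91, 92, 93}.
Intersecting these: cl(A) = {90}.
∂A = cl(A) ∖ int(A) = {90} ∖ {90} = ∅.


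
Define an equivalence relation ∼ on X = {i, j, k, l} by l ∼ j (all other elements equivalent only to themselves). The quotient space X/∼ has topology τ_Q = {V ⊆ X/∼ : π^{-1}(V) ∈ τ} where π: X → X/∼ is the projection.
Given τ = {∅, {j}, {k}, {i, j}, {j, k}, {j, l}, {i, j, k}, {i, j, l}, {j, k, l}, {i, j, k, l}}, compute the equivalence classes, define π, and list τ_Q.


X/∼ = {[i], [j=l], [k]}; |τ_Q| = 6.

Equivalence classes: [i], [j=l], [k].
Quotient map π: X → X/∼ sends i ↦ [i], j ↦ [j=l], k ↦ [k], l ↦ [j=l].
For each subset V ⊆ X/∼, compute π^{-1}(V) ⊆ X and check whether π^{-1}(V) ∈ τ. V is open in τ_Q iff π^{-1}(V) ∈ τ.
  V = {}: π^{-1}(V) = ∅ ∈ τ ✓.
  V = {[i]}: π^{-1}(V) = {i} ∉ τ ✗.
  V = {[j=l]}: π^{-1}(V) = {j, l} ∈ τ ✓.
  V = {[i], [j=l]}: π^{-1}(V) = {i, j, l} ∈ τ ✓.
  V = {[k]}: π^{-1}(V) = {k} ∈ τ ✓.
  V = {[i], [k]}: π^{-1}(V) = {i, k} ∉ τ ✗.
  V = {[j=l], [k]}: π^{-1}(V) = {j, k, l} ∈ τ ✓.
  V = {[i], [j=l], [k]}: π^{-1}(V) = {i, j, k, l} ∈ τ ✓.
Open sets in the quotient: τ_Q = {{}, {[j=l]}, {[i], [j=l]}, {[k]}, {[j=l], [k]}, {[i], [j=l], [k]}} (6 elements).


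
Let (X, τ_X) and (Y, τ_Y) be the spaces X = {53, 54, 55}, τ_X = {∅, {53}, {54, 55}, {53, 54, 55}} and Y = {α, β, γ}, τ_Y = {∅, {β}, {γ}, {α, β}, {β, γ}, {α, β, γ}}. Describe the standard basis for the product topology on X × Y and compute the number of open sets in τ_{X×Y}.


Basis B = {∅ × ∅, {53} × {β}, {53} × {γ}, {53} × {α, β}, {53} × {β, γ}, {54, 55} × {β}, {54, 55} × {γ}, {53} × {α, β, γ}, {53, 54, 55} × {β}, {53, 54, 55} × {γ}, {54, 55} × {α, β}, {54, 55} × {β, γ}, {53, 54, 55} × {α, β}, {53, 54, 55} × {β, γ}, {54, 55} × {α, β, γ}, {53, 54, 55} × {α, β, γ}}; |τ_{X×Y}| = 36.

Enumerate products U × V with U ∈ τ_X, V ∈ τ_Y (deduplicated):
  ∅ × ∅ = {} (∅)
  {53} × {β} = {(53,β)}
  {53} × {γ} = {(53,γ)}
  {53} × {α, β} = {(53,α), (53,β)}
  {53} × {β, γ} = {(53,β), (53,γ)}
  {54, 55} × {β} = {(54,β), (55,β)}
  {54, 55} × {γ} = {(54,γ), (55,γ)}
  {53} × {α, β, γ} = {(53,α), (53,β), (53,γ)}
  {53, 54, 55} × {β} = {(53,β), (54,β), (55,β)}
  {53, 54, 55} × {γ} = {(53,γ), (54,γ), (55,γ)}
  {54, 55} × {α, β} = {(54,α), (54,β), (55,α), (55,β)}
  {54, 55} × {β, γ} = {(54,β), (54,γ), (55,β), (55,γ)}
  {53, 54, 55} × {α, β} = {(53,α), (53,β), (54,α), (54,β), (55,α), (55,β)}
  {53, 54, 55} × {β, γ} = {(53,β), (53,γ), (54,β), (54,γ), (55,β), (55,γ)}
  {54, 55} × {α, β, γ} = {(54,α), (54,β), (54,γ), (55,α), (55,β), (55,γ)}
  {53, 54, 55} × {α, β, γ} = {(53,α), (53,β), (53,γ), (54,α), (54,β), (54,γ), (55,α), (55,β), (55,γ)}
These 16 distinct sets form the basis B.
Close under arbitrary unions to get τ_{X×Y}; counting gives |τ_{X×Y}| = 36.


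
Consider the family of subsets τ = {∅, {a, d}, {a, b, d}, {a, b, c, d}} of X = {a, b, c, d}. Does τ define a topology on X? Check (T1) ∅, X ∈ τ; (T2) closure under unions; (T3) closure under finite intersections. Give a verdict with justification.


τ IS a topology on X.

Axiom (T1): ∅ ∈ τ? Yes; X ∈ τ? Yes.
Axiom (T2/T3): check pairwise unions and intersections of members of τ.
All pairwise intersections and unions checked — each lies in τ. Therefore τ satisfies (T1), (T2), (T3): it IS a topology on X.


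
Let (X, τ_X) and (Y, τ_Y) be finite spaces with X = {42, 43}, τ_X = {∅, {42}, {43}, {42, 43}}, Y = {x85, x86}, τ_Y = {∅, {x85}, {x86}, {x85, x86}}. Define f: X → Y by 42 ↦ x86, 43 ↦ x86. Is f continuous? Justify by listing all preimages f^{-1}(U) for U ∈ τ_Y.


f IS continuous.

Compute f^{-1}(U) for each U ∈ τ_Y:
  U = ∅: f^{-1}(U) = ∅ ∈ τ_X ✓.
  U = {x85}: f^{-1}(U) = ∅ ∈ τ_X ✓.
  U = {x86}: f^{-1}(U) = {42, 43} ∈ τ_X ✓.
  U = {x85, x86}: f^{-1}(U) = {42, 43} ∈ τ_X ✓.
Every preimage lies in τ_X, so f IS continuous.


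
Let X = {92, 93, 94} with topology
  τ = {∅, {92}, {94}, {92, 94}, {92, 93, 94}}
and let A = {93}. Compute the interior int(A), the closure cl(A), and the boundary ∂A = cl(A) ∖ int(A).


int(A) = ∅, cl(A) = {93}, ∂A = {93}.

Closed sets in (X, τ) are complements of opens:
  closed(X, τ) = {∅, {93}, {92, 93}, {93, 94}, {92, 93, 94}}.
int(A) = ⋃ {U ∈ τ : U ⊆ A}. Opens contained in A: ∅.
Taking the union of these: int(A) = ∅.
cl(A) = ⋂ {C closed : A ⊆ C}. Closed sets containing A: {93}, {92, 93}, {93, 94}, {92, 93, 94}.
Intersecting these: cl(A) = {93}.
∂A = cl(A) ∖ int(A) = {93} ∖ ∅ = {93}.


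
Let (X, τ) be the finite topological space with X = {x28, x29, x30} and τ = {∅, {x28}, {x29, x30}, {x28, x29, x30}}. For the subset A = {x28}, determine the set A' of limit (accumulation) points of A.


A' = ∅

For each x ∈ X, list the open sets U ∈ τ with x ∈ U, then check whether U ∩ (A ∖ {x}) ≠ ∅ for every such U.
  x = x28: open {x28} ∋ x has {x28} ∩ (A ∖ {x28}) = ∅, so x is NOT a limit point.
  x = x29: open {x29, x30} ∋ x has {x29, x30} ∩ (A ∖ {x29}) = ∅, so x is NOT a limit point.
  x = x30: open {x29, x30} ∋ x has {x29, x30} ∩ (A ∖ {x30}) = ∅, so x is NOT a limit point.
Collecting: A' = ∅.


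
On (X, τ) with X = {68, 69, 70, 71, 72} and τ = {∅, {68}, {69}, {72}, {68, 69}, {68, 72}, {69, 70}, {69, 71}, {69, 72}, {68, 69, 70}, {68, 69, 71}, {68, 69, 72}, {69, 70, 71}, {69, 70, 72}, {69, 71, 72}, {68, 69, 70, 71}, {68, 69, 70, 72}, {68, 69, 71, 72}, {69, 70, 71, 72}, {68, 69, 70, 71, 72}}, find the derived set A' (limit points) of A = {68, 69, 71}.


A' = {70, 71}

For each x ∈ X, list the open sets U ∈ τ with x ∈ U, then check whether U ∩ (A ∖ {x}) ≠ ∅ for every such U.
  x = 68: open {68} ∋ x has {68} ∩ (A ∖ {68}) = ∅, so x is NOT a limit point.
  x = 69: open {69} ∋ x has {69} ∩ (A ∖ {69}) = ∅, so x is NOT a limit point.
  x = 70: opens ∋ x are {69, 70}, {68, 69, 70}, {69, 70, 71}, {69, 70, 72}, {68, 69, 70, 71}, {68, 69, 70, 72}, {69, 70, 71, 72}, {68, 69, 70, 71, 72}; each meets A ∖ {70}, so x IS a limit point.
  x = 71: opens ∋ x are {69, 71}, {68, 69, 71}, {69, 70, 71}, {69, 71, 72}, {68, 69, 70, 71}, {68, 69, 71, 72}, {69, 70, 71, 72}, {68, 69, 70, 71, 72}; each meets A ∖ {71}, so x IS a limit point.
  x = 72: open {72} ∋ x has {72} ∩ (A ∖ {72}) = ∅, so x is NOT a limit point.
Collecting: A' = {70, 71}.


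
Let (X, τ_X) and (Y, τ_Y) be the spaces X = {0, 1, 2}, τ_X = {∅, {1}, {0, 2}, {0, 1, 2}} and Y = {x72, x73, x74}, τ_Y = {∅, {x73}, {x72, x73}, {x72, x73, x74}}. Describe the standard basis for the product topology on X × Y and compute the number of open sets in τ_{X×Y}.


Basis B = {∅ × ∅, {1} × {x73}, {0, 2} × {x73}, {1} × {x72, x73}, {0, 1, 2} × {x73}, {1} × {x72, x73, x74}, {0, 2} × {x72, x73}, {0, 2} × {x72, x73, x74}, {0, 1, 2} × {x72, x73}, {0, 1, 2} × {x72, x73, x74}}; |τ_{X×Y}| = 16.

Enumerate products U × V with U ∈ τ_X, V ∈ τ_Y (deduplicated):
  ∅ × ∅ = {} (∅)
  {1} × {x73} = {(1,x73)}
  {0, 2} × {x73} = {(0,x73), (2,x73)}
  {1} × {x72, x73} = {(1,x72), (1,x73)}
  {0, 1, 2} × {x73} = {(0,x73), (1,x73), (2,x73)}
  {1} × {x72, x73, x74} = {(1,x72), (1,x73), (1,x74)}
  {0, 2} × {x72, x73} = {(0,x72), (0,x73), (2,x72), (2,x73)}
  {0, 2} × {x72, x73, x74} = {(0,x72), (0,x73), (0,x74), (2,x72), (2,x73), (2,x74)}
  {0, 1, 2} × {x72, x73} = {(0,x72), (0,x73), (1,x72), (1,x73), (2,x72), (2,x73)}
  {0, 1, 2} × {x72, x73, x74} = {(0,x72), (0,x73), (0,x74), (1,x72), (1,x73), (1,x74), (2,x72), (2,x73), (2,x74)}
These 10 distinct sets form the basis B.
Close under arbitrary unions to get τ_{X×Y}; counting gives |τ_{X×Y}| = 16.


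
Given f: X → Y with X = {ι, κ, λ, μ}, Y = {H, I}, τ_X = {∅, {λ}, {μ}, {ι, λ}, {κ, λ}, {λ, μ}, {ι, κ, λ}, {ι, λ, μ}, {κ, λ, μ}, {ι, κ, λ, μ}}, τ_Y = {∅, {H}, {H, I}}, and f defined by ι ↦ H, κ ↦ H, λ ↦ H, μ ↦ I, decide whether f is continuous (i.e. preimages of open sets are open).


f IS continuous.

Compute f^{-1}(U) for each U ∈ τ_Y:
  U = ∅: f^{-1}(U) = ∅ ∈ τ_X ✓.
  U = {H}: f^{-1}(U) = {ι, κ, λ} ∈ τ_X ✓.
  U = {H, I}: f^{-1}(U) = {ι, κ, λ, μ} ∈ τ_X ✓.
Every preimage lies in τ_X, so f IS continuous.


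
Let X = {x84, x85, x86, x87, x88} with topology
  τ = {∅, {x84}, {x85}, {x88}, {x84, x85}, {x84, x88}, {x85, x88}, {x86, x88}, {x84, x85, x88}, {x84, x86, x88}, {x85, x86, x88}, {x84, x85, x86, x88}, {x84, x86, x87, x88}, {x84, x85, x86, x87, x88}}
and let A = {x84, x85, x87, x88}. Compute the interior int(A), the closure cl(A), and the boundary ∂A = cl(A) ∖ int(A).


int(A) = {x84, x85, x88}, cl(A) = {x84, x85, x86, x87, x88}, ∂A = {x86, x87}.

Closed sets in (X, τ) are complements of opens:
  closed(X, τ) = {∅, {x85}, {x87}, {x84, x87}, {x85, x87}, {x86, x87}, {x84, x85, x87}, {x84, x86, x87}, {x85, x86, x87}, {x86, x87, x88}, {x84, x85, x86, x87}, {x84, x86, x87, x88}, {x85, x86, x87, x88}, {x84, x85, x86, x87, x88}}.
int(A) = ⋃ {U ∈ τ : U ⊆ A}. Opens contained in A: ∅, {x84}, {x85}, {x88}, {x84, x85}, {x84, x88}, {x85, x88}, {x84, x85, x88}.
Taking the union of these: int(A) = {x84, x85, x88}.
cl(A) = ⋂ {C closed : A ⊆ C}. Closed sets containing A: {x84, x85, x86, x87, x88}.
Intersecting these: cl(A) = {x84, x85, x86, x87, x88}.
∂A = cl(A) ∖ int(A) = {x84, x85, x86, x87, x88} ∖ {x84, x85, x88} = {x86, x87}.


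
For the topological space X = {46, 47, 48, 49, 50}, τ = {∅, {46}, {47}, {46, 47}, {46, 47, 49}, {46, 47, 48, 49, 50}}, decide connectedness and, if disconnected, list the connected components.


(X, τ) is connected.

Find clopen sets (U ∈ τ with X ∖ U ∈ τ):
  U = ∅, X ∖ U = {46, 47, 48, 49, 50} — both open, so U is clopen.
  U = {46, 47, 48, 49, 50}, X ∖ U = ∅ — both open, so U is clopen.
Only trivial clopens (∅ and X) exist, so (X, τ) is connected.
Compute connected components by grouping points that agree on all clopens:
  component: {46, 47, 48, 49, 50}


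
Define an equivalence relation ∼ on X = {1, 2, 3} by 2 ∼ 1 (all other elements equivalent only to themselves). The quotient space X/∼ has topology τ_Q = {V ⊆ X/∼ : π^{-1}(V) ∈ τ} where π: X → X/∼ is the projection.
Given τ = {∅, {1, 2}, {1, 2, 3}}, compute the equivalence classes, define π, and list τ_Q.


X/∼ = {[1=2], [3]}; |τ_Q| = 3.

Equivalence classes: [1=2], [3].
Quotient map π: X → X/∼ sends 1 ↦ [1=2], 2 ↦ [1=2], 3 ↦ [3].
For each subset V ⊆ X/∼, compute π^{-1}(V) ⊆ X and check whether π^{-1}(V) ∈ τ. V is open in τ_Q iff π^{-1}(V) ∈ τ.
  V = {}: π^{-1}(V) = ∅ ∈ τ ✓.
  V = {[1=2]}: π^{-1}(V) = {1, 2} ∈ τ ✓.
  V = {[3]}: π^{-1}(V) = {3} ∉ τ ✗.
  V = {[1=2], [3]}: π^{-1}(V) = {1, 2, 3} ∈ τ ✓.
Open sets in the quotient: τ_Q = {{}, {[1=2]}, {[1=2], [3]}} (3 elements).


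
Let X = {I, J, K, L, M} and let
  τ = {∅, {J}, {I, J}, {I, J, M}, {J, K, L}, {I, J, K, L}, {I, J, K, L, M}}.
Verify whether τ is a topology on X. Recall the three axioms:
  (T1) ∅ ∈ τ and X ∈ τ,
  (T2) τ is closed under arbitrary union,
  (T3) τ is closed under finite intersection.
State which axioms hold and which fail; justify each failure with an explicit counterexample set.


τ IS a topology on X.

Axiom (T1): ∅ ∈ τ? Yes; X ∈ τ? Yes.
Axiom (T2/T3): check pairwise unions and intersections of members of τ.
All pairwise intersections and unions checked — each lies in τ. Therefore τ satisfies (T1), (T2), (T3): it IS a topology on X.


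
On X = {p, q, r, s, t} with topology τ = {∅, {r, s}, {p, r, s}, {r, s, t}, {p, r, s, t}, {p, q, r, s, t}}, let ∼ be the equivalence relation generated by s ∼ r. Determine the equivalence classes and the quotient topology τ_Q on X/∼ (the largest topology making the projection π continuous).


X/∼ = {[p], [q], [r=s], [t]}; |τ_Q| = 6.

Equivalence classes: [p], [q], [r=s], [t].
Quotient map π: X → X/∼ sends p ↦ [p], q ↦ [q], r ↦ [r=s], s ↦ [r=s], t ↦ [t].
For each subset V ⊆ X/∼, compute π^{-1}(V) ⊆ X and check whether π^{-1}(V) ∈ τ. V is open in τ_Q iff π^{-1}(V) ∈ τ.
  V = {}: π^{-1}(V) = ∅ ∈ τ ✓.
  V = {[p]}: π^{-1}(V) = {p} ∉ τ ✗.
  V = {[q]}: π^{-1}(V) = {q} ∉ τ ✗.
  V = {[p], [q]}: π^{-1}(V) = {p, q} ∉ τ ✗.
  V = {[r=s]}: π^{-1}(V) = {r, s} ∈ τ ✓.
  V = {[p], [r=s]}: π^{-1}(V) = {p, r, s} ∈ τ ✓.
  V = {[q], [r=s]}: π^{-1}(V) = {q, r, s} ∉ τ ✗.
  V = {[p], [q], [r=s]}: π^{-1}(V) = {p, q, r, s} ∉ τ ✗.
  V = {[t]}: π^{-1}(V) = {t} ∉ τ ✗.
  V = {[p], [t]}: π^{-1}(V) = {p, t} ∉ τ ✗.
  V = {[q], [t]}: π^{-1}(V) = {q, t} ∉ τ ✗.
  V = {[p], [q], [t]}: π^{-1}(V) = {p, q, t} ∉ τ ✗.
  V = {[r=s], [t]}: π^{-1}(V) = {r, s, t} ∈ τ ✓.
  V = {[p], [r=s], [t]}: π^{-1}(V) = {p, r, s, t} ∈ τ ✓.
  V = {[q], [r=s], [t]}: π^{-1}(V) = {q, r, s, t} ∉ τ ✗.
  V = {[p], [q], [r=s], [t]}: π^{-1}(V) = {p, q, r, s, t} ∈ τ ✓.
Open sets in the quotient: τ_Q = {{}, {[r=s]}, {[p], [r=s]}, {[r=s], [t]}, {[p], [r=s], [t]}, {[p], [q], [r=s], [t]}} (6 elements).


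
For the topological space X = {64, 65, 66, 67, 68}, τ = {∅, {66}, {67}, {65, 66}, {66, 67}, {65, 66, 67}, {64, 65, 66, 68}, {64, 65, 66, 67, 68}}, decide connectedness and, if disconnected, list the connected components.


(X, τ) is disconnected; components = [{67}, {64, 65, 66, 68}].

Find clopen sets (U ∈ τ with X ∖ U ∈ τ):
  U = ∅, X ∖ U = {64, 65, 66, 67, 68} — both open, so U is clopen.
  U = {67}, X ∖ U = {64, 65, 66, 68} — both open, so U is clopen.
  U = {64, 65, 66, 68}, X ∖ U = {67} — both open, so U is clopen.
  U = {64, 65, 66, 67, 68}, X ∖ U = ∅ — both open, so U is clopen.
Nontrivial clopen(s) exist: e.g. {67}. So (X, τ) is disconnected.
Compute connected components by grouping points that agree on all clopens:
  component: {67}
  component: {64, 65, 66, 68}


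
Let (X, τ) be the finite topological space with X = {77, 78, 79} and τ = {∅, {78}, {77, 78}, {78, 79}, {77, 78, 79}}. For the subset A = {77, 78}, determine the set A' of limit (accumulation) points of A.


A' = {77, 79}

For each x ∈ X, list the open sets U ∈ τ with x ∈ U, then check whether U ∩ (A ∖ {x}) ≠ ∅ for every such U.
  x = 77: opens ∋ x are {77, 78}, {77, 78, 79}; each meets A ∖ {77}, so x IS a limit point.
  x = 78: open {78} ∋ x has {78} ∩ (A ∖ {78}) = ∅, so x is NOT a limit point.
  x = 79: opens ∋ x are {78, 79}, {77, 78, 79}; each meets A ∖ {79}, so x IS a limit point.
Collecting: A' = {77, 79}.


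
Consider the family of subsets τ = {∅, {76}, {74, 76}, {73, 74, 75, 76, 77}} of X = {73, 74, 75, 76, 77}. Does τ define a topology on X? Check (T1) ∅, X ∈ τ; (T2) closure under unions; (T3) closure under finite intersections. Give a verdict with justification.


τ IS a topology on X.

Axiom (T1): ∅ ∈ τ? Yes; X ∈ τ? Yes.
Axiom (T2/T3): check pairwise unions and intersections of members of τ.
All pairwise intersections and unions checked — each lies in τ. Therefore τ satisfies (T1), (T2), (T3): it IS a topology on X.


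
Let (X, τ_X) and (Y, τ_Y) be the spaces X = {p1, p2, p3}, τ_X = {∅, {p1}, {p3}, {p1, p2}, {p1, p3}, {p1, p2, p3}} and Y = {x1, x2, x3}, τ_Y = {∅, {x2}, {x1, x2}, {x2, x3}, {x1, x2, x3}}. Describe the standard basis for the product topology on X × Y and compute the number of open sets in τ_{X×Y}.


Basis B = {∅ × ∅, {p1} × {x2}, {p3} × {x2}, {p1} × {x1, x2}, {p1} × {x2, x3}, {p1, p2} × {x2}, {p1, p3} × {x2}, {p3} × {x1, x2}, {p3} × {x2, x3}, {p1} × {x1, x2, x3}, {p1, p2, p3} × {x2}, {p3} × {x1, x2, x3}, {p1, p2} × {x1, x2}, {p1, p3} × {x1, x2}, {p1, p2} × {x2, x3}, {p1, p3} × {x2, x3}, {p1, p2} × {x1, x2, x3}, {p1, p3} × {x1, x2, x3}, {p1, p2, p3} × {x1, x2}, {p1, p2, p3} × {x2, x3}, {p1, p2, p3} × {x1, x2, x3}}; |τ_{X×Y}| = 70.

Enumerate products U × V with U ∈ τ_X, V ∈ τ_Y (deduplicated):
  ∅ × ∅ = {} (∅)
  {p1} × {x2} = {(p1,x2)}
  {p3} × {x2} = {(p3,x2)}
  {p1} × {x1, x2} = {(p1,x1), (p1,x2)}
  {p1} × {x2, x3} = {(p1,x2), (p1,x3)}
  {p1, p2} × {x2} = {(p1,x2), (p2,x2)}
  {p1, p3} × {x2} = {(p1,x2), (p3,x2)}
  {p3} × {x1, x2} = {(p3,x1), (p3,x2)}
  {p3} × {x2, x3} = {(p3,x2), (p3,x3)}
  {p1} × {x1, x2, x3} = {(p1,x1), (p1,x2), (p1,x3)}
  {p1, p2, p3} × {x2} = {(p1,x2), (p2,x2), (p3,x2)}
  {p3} × {x1, x2, x3} = {(p3,x1), (p3,x2), (p3,x3)}
  {p1, p2} × {x1, x2} = {(p1,x1), (p1,x2), (p2,x1), (p2,x2)}
  {p1, p3} × {x1, x2} = {(p1,x1), (p1,x2), (p3,x1), (p3,x2)}
  {p1, p2} × {x2, x3} = {(p1,x2), (p1,x3), (p2,x2), (p2,x3)}
  {p1, p3} × {x2, x3} = {(p1,x2), (p1,x3), (p3,x2), (p3,x3)}
  {p1, p2} × {x1, x2, x3} = {(p1,x1), (p1,x2), (p1,x3), (p2,x1), (p2,x2), (p2,x3)}
  {p1, p3} × {x1, x2, x3} = {(p1,x1), (p1,x2), (p1,x3), (p3,x1), (p3,x2), (p3,x3)}
  {p1, p2, p3} × {x1, x2} = {(p1,x1), (p1,x2), (p2,x1), (p2,x2), (p3,x1), (p3,x2)}
  {p1, p2, p3} × {x2, x3} = {(p1,x2), (p1,x3), (p2,x2), (p2,x3), (p3,x2), (p3,x3)}
  {p1, p2, p3} × {x1, x2, x3} = {(p1,x1), (p1,x2), (p1,x3), (p2,x1), (p2,x2), (p2,x3), (p3,x1), (p3,x2), (p3,x3)}
These 21 distinct sets form the basis B.
Close under arbitrary unions to get τ_{X×Y}; counting gives |τ_{X×Y}| = 70.


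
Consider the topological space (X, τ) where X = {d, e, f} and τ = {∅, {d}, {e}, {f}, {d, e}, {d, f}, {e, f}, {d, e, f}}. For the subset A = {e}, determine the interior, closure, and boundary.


int(A) = {e}, cl(A) = {e}, ∂A = ∅.

Closed sets in (X, τ) are complements of opens:
  closed(X, τ) = {∅, {d}, {e}, {f}, {d, e}, {d, f}, {e, f}, {d, e, f}}.
int(A) = ⋃ {U ∈ τ : U ⊆ A}. Opens contained in A: ∅, {e}.
Taking the union of these: int(A) = {e}.
cl(A) = ⋂ {C closed : A ⊆ C}. Closed sets containing A: {e}, {d, e}, {e, f}, {d, e, f}.
Intersecting these: cl(A) = {e}.
∂A = cl(A) ∖ int(A) = {e} ∖ {e} = ∅.


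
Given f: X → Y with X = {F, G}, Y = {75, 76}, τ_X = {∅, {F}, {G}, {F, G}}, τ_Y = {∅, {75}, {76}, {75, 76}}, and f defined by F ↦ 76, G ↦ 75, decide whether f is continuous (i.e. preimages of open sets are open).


f IS continuous.

Compute f^{-1}(U) for each U ∈ τ_Y:
  U = ∅: f^{-1}(U) = ∅ ∈ τ_X ✓.
  U = {75}: f^{-1}(U) = {G} ∈ τ_X ✓.
  U = {76}: f^{-1}(U) = {F} ∈ τ_X ✓.
  U = {75, 76}: f^{-1}(U) = {F, G} ∈ τ_X ✓.
Every preimage lies in τ_X, so f IS continuous.


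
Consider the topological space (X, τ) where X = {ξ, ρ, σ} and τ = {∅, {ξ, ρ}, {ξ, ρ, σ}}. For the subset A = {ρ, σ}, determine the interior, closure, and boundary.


int(A) = ∅, cl(A) = {ξ, ρ, σ}, ∂A = {ξ, ρ, σ}.

Closed sets in (X, τ) are complements of opens:
  closed(X, τ) = {∅, {σ}, {ξ, ρ, σ}}.
int(A) = ⋃ {U ∈ τ : U ⊆ A}. Opens contained in A: ∅.
Taking the union of these: int(A) = ∅.
cl(A) = ⋂ {C closed : A ⊆ C}. Closed sets containing A: {ξ, ρ, σ}.
Intersecting these: cl(A) = {ξ, ρ, σ}.
∂A = cl(A) ∖ int(A) = {ξ, ρ, σ} ∖ ∅ = {ξ, ρ, σ}.


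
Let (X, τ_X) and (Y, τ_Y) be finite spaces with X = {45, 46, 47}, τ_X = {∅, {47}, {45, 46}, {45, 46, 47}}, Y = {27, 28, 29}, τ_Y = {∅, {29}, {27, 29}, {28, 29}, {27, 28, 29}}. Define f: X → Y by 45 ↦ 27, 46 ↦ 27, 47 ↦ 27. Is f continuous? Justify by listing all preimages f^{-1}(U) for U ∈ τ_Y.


f IS continuous.

Compute f^{-1}(U) for each U ∈ τ_Y:
  U = ∅: f^{-1}(U) = ∅ ∈ τ_X ✓.
  U = {29}: f^{-1}(U) = ∅ ∈ τ_X ✓.
  U = {27, 29}: f^{-1}(U) = {45, 46, 47} ∈ τ_X ✓.
  U = {28, 29}: f^{-1}(U) = ∅ ∈ τ_X ✓.
  U = {27, 28, 29}: f^{-1}(U) = {45, 46, 47} ∈ τ_X ✓.
Every preimage lies in τ_X, so f IS continuous.


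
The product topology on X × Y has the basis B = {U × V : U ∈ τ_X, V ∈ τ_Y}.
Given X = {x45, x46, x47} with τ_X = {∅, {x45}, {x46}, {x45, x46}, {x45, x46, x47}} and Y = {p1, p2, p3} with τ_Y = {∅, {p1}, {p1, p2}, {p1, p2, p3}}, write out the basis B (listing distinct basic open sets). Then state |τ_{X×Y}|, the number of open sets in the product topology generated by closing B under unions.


Basis B = {∅ × ∅, {x45} × {p1}, {x46} × {p1}, {x45} × {p1, p2}, {x45, x46} × {p1}, {x46} × {p1, p2}, {x45} × {p1, p2, p3}, {x45, x46, x47} × {p1}, {x46} × {p1, p2, p3}, {x45, x46} × {p1, p2}, {x45, x46} × {p1, p2, p3}, {x45, x46, x47} × {p1, p2}, {x45, x46, x47} × {p1, p2, p3}}; |τ_{X×Y}| = 30.

Enumerate products U × V with U ∈ τ_X, V ∈ τ_Y (deduplicated):
  ∅ × ∅ = {} (∅)
  {x45} × {p1} = {(x45,p1)}
  {x46} × {p1} = {(x46,p1)}
  {x45} × {p1, p2} = {(x45,p1), (x45,p2)}
  {x45, x46} × {p1} = {(x45,p1), (x46,p1)}
  {x46} × {p1, p2} = {(x46,p1), (x46,p2)}
  {x45} × {p1, p2, p3} = {(x45,p1), (x45,p2), (x45,p3)}
  {x45, x46, x47} × {p1} = {(x45,p1), (x46,p1), (x47,p1)}
  {x46} × {p1, p2, p3} = {(x46,p1), (x46,p2), (x46,p3)}
  {x45, x46} × {p1, p2} = {(x45,p1), (x45,p2), (x46,p1), (x46,p2)}
  {x45, x46} × {p1, p2, p3} = {(x45,p1), (x45,p2), (x45,p3), (x46,p1), (x46,p2), (x46,p3)}
  {x45, x46, x47} × {p1, p2} = {(x45,p1), (x45,p2), (x46,p1), (x46,p2), (x47,p1), (x47,p2)}
  {x45, x46, x47} × {p1, p2, p3} = {(x45,p1), (x45,p2), (x45,p3), (x46,p1), (x46,p2), (x46,p3), (x47,p1), (x47,p2), (x47,p3)}
These 13 distinct sets form the basis B.
Close under arbitrary unions to get τ_{X×Y}; counting gives |τ_{X×Y}| = 30.


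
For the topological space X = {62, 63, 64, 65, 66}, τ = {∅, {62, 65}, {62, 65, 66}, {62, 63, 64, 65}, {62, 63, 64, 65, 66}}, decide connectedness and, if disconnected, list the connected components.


(X, τ) is connected.

Find clopen sets (U ∈ τ with X ∖ U ∈ τ):
  U = ∅, X ∖ U = {62, 63, 64, 65, 66} — both open, so U is clopen.
  U = {62, 63, 64, 65, 66}, X ∖ U = ∅ — both open, so U is clopen.
Only trivial clopens (∅ and X) exist, so (X, τ) is connected.
Compute connected components by grouping points that agree on all clopens:
  component: {62, 63, 64, 65, 66}


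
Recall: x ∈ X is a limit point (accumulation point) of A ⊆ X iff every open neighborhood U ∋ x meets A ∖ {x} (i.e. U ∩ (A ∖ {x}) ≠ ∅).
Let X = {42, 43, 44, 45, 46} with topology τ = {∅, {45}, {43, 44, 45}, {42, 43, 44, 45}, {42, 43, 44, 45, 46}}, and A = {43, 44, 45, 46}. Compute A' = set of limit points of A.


A' = {42, 43, 44, 46}

For each x ∈ X, list the open sets U ∈ τ with x ∈ U, then check whether U ∩ (A ∖ {x}) ≠ ∅ for every such U.
  x = 42: opens ∋ x are {42, 43, 44, 45}, {42, 43, 44, 45, 46}; each meets A ∖ {42}, so x IS a limit point.
  x = 43: opens ∋ x are {43, 44, 45}, {42, 43, 44, 45}, {42, 43, 44, 45, 46}; each meets A ∖ {43}, so x IS a limit point.
  x = 44: opens ∋ x are {43, 44, 45}, {42, 43, 44, 45}, {42, 43, 44, 45, 46}; each meets A ∖ {44}, so x IS a limit point.
  x = 45: open {45} ∋ x has {45} ∩ (A ∖ {45}) = ∅, so x is NOT a limit point.
  x = 46: opens ∋ x are {42, 43, 44, 45, 46}; each meets A ∖ {46}, so x IS a limit point.
Collecting: A' = {42, 43, 44, 46}.
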